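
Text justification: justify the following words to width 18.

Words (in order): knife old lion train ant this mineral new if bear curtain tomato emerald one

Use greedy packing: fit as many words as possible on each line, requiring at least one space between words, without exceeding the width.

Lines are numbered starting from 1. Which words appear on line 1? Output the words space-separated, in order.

Line 1: ['knife', 'old', 'lion'] (min_width=14, slack=4)
Line 2: ['train', 'ant', 'this'] (min_width=14, slack=4)
Line 3: ['mineral', 'new', 'if'] (min_width=14, slack=4)
Line 4: ['bear', 'curtain'] (min_width=12, slack=6)
Line 5: ['tomato', 'emerald', 'one'] (min_width=18, slack=0)

Answer: knife old lion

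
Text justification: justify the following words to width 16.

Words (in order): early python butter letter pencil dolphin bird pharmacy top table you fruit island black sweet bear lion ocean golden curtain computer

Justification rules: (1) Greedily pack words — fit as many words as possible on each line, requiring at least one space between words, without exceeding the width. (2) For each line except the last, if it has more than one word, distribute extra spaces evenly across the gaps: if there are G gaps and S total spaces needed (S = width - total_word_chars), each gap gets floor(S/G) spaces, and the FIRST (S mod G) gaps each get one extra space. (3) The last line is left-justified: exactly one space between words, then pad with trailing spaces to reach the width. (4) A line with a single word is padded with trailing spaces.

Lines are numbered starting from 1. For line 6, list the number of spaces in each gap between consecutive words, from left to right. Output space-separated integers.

Answer: 5

Derivation:
Line 1: ['early', 'python'] (min_width=12, slack=4)
Line 2: ['butter', 'letter'] (min_width=13, slack=3)
Line 3: ['pencil', 'dolphin'] (min_width=14, slack=2)
Line 4: ['bird', 'pharmacy'] (min_width=13, slack=3)
Line 5: ['top', 'table', 'you'] (min_width=13, slack=3)
Line 6: ['fruit', 'island'] (min_width=12, slack=4)
Line 7: ['black', 'sweet', 'bear'] (min_width=16, slack=0)
Line 8: ['lion', 'ocean'] (min_width=10, slack=6)
Line 9: ['golden', 'curtain'] (min_width=14, slack=2)
Line 10: ['computer'] (min_width=8, slack=8)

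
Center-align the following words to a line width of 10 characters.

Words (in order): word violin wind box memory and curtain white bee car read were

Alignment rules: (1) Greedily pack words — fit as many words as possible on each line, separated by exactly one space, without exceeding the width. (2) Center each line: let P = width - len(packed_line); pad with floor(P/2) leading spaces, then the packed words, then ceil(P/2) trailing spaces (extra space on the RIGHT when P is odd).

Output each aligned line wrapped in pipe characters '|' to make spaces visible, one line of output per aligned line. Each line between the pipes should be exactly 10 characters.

Answer: |   word   |
|  violin  |
| wind box |
|memory and|
| curtain  |
|white bee |
| car read |
|   were   |

Derivation:
Line 1: ['word'] (min_width=4, slack=6)
Line 2: ['violin'] (min_width=6, slack=4)
Line 3: ['wind', 'box'] (min_width=8, slack=2)
Line 4: ['memory', 'and'] (min_width=10, slack=0)
Line 5: ['curtain'] (min_width=7, slack=3)
Line 6: ['white', 'bee'] (min_width=9, slack=1)
Line 7: ['car', 'read'] (min_width=8, slack=2)
Line 8: ['were'] (min_width=4, slack=6)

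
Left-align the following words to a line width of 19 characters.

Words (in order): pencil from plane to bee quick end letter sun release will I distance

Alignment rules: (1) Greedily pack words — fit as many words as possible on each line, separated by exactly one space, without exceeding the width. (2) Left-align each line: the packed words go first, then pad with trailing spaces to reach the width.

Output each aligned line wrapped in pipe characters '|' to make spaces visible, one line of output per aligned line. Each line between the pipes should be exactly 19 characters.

Line 1: ['pencil', 'from', 'plane'] (min_width=17, slack=2)
Line 2: ['to', 'bee', 'quick', 'end'] (min_width=16, slack=3)
Line 3: ['letter', 'sun', 'release'] (min_width=18, slack=1)
Line 4: ['will', 'I', 'distance'] (min_width=15, slack=4)

Answer: |pencil from plane  |
|to bee quick end   |
|letter sun release |
|will I distance    |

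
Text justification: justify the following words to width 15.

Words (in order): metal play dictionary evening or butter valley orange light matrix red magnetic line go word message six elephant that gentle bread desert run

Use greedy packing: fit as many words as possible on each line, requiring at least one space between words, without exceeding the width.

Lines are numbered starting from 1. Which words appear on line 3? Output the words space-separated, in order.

Answer: evening or

Derivation:
Line 1: ['metal', 'play'] (min_width=10, slack=5)
Line 2: ['dictionary'] (min_width=10, slack=5)
Line 3: ['evening', 'or'] (min_width=10, slack=5)
Line 4: ['butter', 'valley'] (min_width=13, slack=2)
Line 5: ['orange', 'light'] (min_width=12, slack=3)
Line 6: ['matrix', 'red'] (min_width=10, slack=5)
Line 7: ['magnetic', 'line'] (min_width=13, slack=2)
Line 8: ['go', 'word', 'message'] (min_width=15, slack=0)
Line 9: ['six', 'elephant'] (min_width=12, slack=3)
Line 10: ['that', 'gentle'] (min_width=11, slack=4)
Line 11: ['bread', 'desert'] (min_width=12, slack=3)
Line 12: ['run'] (min_width=3, slack=12)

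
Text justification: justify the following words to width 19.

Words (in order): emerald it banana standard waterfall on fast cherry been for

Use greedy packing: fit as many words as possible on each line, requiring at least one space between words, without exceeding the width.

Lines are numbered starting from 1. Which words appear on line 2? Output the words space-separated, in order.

Line 1: ['emerald', 'it', 'banana'] (min_width=17, slack=2)
Line 2: ['standard', 'waterfall'] (min_width=18, slack=1)
Line 3: ['on', 'fast', 'cherry', 'been'] (min_width=19, slack=0)
Line 4: ['for'] (min_width=3, slack=16)

Answer: standard waterfall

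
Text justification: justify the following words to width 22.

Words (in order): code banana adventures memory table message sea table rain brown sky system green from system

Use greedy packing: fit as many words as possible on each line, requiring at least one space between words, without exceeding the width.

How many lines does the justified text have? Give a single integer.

Answer: 5

Derivation:
Line 1: ['code', 'banana', 'adventures'] (min_width=22, slack=0)
Line 2: ['memory', 'table', 'message'] (min_width=20, slack=2)
Line 3: ['sea', 'table', 'rain', 'brown'] (min_width=20, slack=2)
Line 4: ['sky', 'system', 'green', 'from'] (min_width=21, slack=1)
Line 5: ['system'] (min_width=6, slack=16)
Total lines: 5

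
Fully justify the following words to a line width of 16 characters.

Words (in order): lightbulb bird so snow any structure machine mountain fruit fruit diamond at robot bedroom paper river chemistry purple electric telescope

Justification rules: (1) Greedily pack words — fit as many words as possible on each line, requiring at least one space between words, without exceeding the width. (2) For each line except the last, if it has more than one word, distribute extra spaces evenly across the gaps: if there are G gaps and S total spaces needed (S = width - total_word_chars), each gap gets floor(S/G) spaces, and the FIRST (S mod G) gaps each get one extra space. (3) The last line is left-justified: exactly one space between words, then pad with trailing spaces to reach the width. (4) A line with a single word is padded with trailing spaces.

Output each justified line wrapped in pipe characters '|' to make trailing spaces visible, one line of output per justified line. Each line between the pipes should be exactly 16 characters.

Line 1: ['lightbulb', 'bird'] (min_width=14, slack=2)
Line 2: ['so', 'snow', 'any'] (min_width=11, slack=5)
Line 3: ['structure'] (min_width=9, slack=7)
Line 4: ['machine', 'mountain'] (min_width=16, slack=0)
Line 5: ['fruit', 'fruit'] (min_width=11, slack=5)
Line 6: ['diamond', 'at', 'robot'] (min_width=16, slack=0)
Line 7: ['bedroom', 'paper'] (min_width=13, slack=3)
Line 8: ['river', 'chemistry'] (min_width=15, slack=1)
Line 9: ['purple', 'electric'] (min_width=15, slack=1)
Line 10: ['telescope'] (min_width=9, slack=7)

Answer: |lightbulb   bird|
|so    snow   any|
|structure       |
|machine mountain|
|fruit      fruit|
|diamond at robot|
|bedroom    paper|
|river  chemistry|
|purple  electric|
|telescope       |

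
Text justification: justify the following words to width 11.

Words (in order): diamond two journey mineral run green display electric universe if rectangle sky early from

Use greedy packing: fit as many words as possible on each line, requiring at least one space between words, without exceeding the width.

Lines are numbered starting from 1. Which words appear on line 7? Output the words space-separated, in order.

Answer: universe if

Derivation:
Line 1: ['diamond', 'two'] (min_width=11, slack=0)
Line 2: ['journey'] (min_width=7, slack=4)
Line 3: ['mineral', 'run'] (min_width=11, slack=0)
Line 4: ['green'] (min_width=5, slack=6)
Line 5: ['display'] (min_width=7, slack=4)
Line 6: ['electric'] (min_width=8, slack=3)
Line 7: ['universe', 'if'] (min_width=11, slack=0)
Line 8: ['rectangle'] (min_width=9, slack=2)
Line 9: ['sky', 'early'] (min_width=9, slack=2)
Line 10: ['from'] (min_width=4, slack=7)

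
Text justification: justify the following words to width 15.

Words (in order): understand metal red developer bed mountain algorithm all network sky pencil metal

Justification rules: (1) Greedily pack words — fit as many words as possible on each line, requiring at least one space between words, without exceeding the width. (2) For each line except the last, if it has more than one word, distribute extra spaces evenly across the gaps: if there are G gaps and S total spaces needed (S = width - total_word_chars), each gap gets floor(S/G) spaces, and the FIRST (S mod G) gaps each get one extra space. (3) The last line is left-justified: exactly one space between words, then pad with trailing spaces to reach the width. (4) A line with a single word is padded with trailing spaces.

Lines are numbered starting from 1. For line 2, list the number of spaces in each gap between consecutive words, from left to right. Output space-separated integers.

Answer: 7

Derivation:
Line 1: ['understand'] (min_width=10, slack=5)
Line 2: ['metal', 'red'] (min_width=9, slack=6)
Line 3: ['developer', 'bed'] (min_width=13, slack=2)
Line 4: ['mountain'] (min_width=8, slack=7)
Line 5: ['algorithm', 'all'] (min_width=13, slack=2)
Line 6: ['network', 'sky'] (min_width=11, slack=4)
Line 7: ['pencil', 'metal'] (min_width=12, slack=3)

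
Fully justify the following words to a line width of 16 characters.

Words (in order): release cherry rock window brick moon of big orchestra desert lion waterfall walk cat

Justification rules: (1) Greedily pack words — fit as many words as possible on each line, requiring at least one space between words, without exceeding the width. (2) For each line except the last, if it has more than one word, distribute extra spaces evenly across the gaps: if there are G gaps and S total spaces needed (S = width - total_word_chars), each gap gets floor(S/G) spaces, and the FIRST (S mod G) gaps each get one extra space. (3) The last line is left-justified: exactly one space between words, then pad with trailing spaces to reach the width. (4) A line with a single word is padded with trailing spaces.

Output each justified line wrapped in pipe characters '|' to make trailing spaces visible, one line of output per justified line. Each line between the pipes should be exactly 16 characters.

Line 1: ['release', 'cherry'] (min_width=14, slack=2)
Line 2: ['rock', 'window'] (min_width=11, slack=5)
Line 3: ['brick', 'moon', 'of'] (min_width=13, slack=3)
Line 4: ['big', 'orchestra'] (min_width=13, slack=3)
Line 5: ['desert', 'lion'] (min_width=11, slack=5)
Line 6: ['waterfall', 'walk'] (min_width=14, slack=2)
Line 7: ['cat'] (min_width=3, slack=13)

Answer: |release   cherry|
|rock      window|
|brick   moon  of|
|big    orchestra|
|desert      lion|
|waterfall   walk|
|cat             |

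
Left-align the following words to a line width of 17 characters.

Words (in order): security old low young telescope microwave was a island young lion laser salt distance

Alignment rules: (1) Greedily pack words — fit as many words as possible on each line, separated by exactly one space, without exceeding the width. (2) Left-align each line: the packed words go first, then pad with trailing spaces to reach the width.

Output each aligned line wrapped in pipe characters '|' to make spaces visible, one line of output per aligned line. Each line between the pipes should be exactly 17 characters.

Answer: |security old low |
|young telescope  |
|microwave was a  |
|island young lion|
|laser salt       |
|distance         |

Derivation:
Line 1: ['security', 'old', 'low'] (min_width=16, slack=1)
Line 2: ['young', 'telescope'] (min_width=15, slack=2)
Line 3: ['microwave', 'was', 'a'] (min_width=15, slack=2)
Line 4: ['island', 'young', 'lion'] (min_width=17, slack=0)
Line 5: ['laser', 'salt'] (min_width=10, slack=7)
Line 6: ['distance'] (min_width=8, slack=9)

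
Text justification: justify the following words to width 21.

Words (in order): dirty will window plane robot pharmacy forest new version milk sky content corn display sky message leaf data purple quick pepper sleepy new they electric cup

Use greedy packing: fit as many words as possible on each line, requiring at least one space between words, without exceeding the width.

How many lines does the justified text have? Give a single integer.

Answer: 8

Derivation:
Line 1: ['dirty', 'will', 'window'] (min_width=17, slack=4)
Line 2: ['plane', 'robot', 'pharmacy'] (min_width=20, slack=1)
Line 3: ['forest', 'new', 'version'] (min_width=18, slack=3)
Line 4: ['milk', 'sky', 'content', 'corn'] (min_width=21, slack=0)
Line 5: ['display', 'sky', 'message'] (min_width=19, slack=2)
Line 6: ['leaf', 'data', 'purple'] (min_width=16, slack=5)
Line 7: ['quick', 'pepper', 'sleepy'] (min_width=19, slack=2)
Line 8: ['new', 'they', 'electric', 'cup'] (min_width=21, slack=0)
Total lines: 8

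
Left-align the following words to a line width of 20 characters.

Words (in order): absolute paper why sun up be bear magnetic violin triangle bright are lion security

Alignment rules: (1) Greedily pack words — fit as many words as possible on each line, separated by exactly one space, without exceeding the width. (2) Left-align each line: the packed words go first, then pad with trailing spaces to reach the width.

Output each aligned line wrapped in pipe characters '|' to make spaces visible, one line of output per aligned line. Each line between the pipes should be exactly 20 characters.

Answer: |absolute paper why  |
|sun up be bear      |
|magnetic violin     |
|triangle bright are |
|lion security       |

Derivation:
Line 1: ['absolute', 'paper', 'why'] (min_width=18, slack=2)
Line 2: ['sun', 'up', 'be', 'bear'] (min_width=14, slack=6)
Line 3: ['magnetic', 'violin'] (min_width=15, slack=5)
Line 4: ['triangle', 'bright', 'are'] (min_width=19, slack=1)
Line 5: ['lion', 'security'] (min_width=13, slack=7)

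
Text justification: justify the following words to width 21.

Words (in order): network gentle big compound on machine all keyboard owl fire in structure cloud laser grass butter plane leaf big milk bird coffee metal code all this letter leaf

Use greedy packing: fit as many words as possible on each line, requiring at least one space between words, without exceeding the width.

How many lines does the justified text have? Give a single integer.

Line 1: ['network', 'gentle', 'big'] (min_width=18, slack=3)
Line 2: ['compound', 'on', 'machine'] (min_width=19, slack=2)
Line 3: ['all', 'keyboard', 'owl', 'fire'] (min_width=21, slack=0)
Line 4: ['in', 'structure', 'cloud'] (min_width=18, slack=3)
Line 5: ['laser', 'grass', 'butter'] (min_width=18, slack=3)
Line 6: ['plane', 'leaf', 'big', 'milk'] (min_width=19, slack=2)
Line 7: ['bird', 'coffee', 'metal'] (min_width=17, slack=4)
Line 8: ['code', 'all', 'this', 'letter'] (min_width=20, slack=1)
Line 9: ['leaf'] (min_width=4, slack=17)
Total lines: 9

Answer: 9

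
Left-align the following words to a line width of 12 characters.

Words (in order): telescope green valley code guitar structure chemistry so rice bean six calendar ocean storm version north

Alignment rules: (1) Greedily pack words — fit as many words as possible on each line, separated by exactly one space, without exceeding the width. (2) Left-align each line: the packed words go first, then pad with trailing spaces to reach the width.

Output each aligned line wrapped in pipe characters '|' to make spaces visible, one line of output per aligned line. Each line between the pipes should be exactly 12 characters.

Answer: |telescope   |
|green valley|
|code guitar |
|structure   |
|chemistry so|
|rice bean   |
|six calendar|
|ocean storm |
|version     |
|north       |

Derivation:
Line 1: ['telescope'] (min_width=9, slack=3)
Line 2: ['green', 'valley'] (min_width=12, slack=0)
Line 3: ['code', 'guitar'] (min_width=11, slack=1)
Line 4: ['structure'] (min_width=9, slack=3)
Line 5: ['chemistry', 'so'] (min_width=12, slack=0)
Line 6: ['rice', 'bean'] (min_width=9, slack=3)
Line 7: ['six', 'calendar'] (min_width=12, slack=0)
Line 8: ['ocean', 'storm'] (min_width=11, slack=1)
Line 9: ['version'] (min_width=7, slack=5)
Line 10: ['north'] (min_width=5, slack=7)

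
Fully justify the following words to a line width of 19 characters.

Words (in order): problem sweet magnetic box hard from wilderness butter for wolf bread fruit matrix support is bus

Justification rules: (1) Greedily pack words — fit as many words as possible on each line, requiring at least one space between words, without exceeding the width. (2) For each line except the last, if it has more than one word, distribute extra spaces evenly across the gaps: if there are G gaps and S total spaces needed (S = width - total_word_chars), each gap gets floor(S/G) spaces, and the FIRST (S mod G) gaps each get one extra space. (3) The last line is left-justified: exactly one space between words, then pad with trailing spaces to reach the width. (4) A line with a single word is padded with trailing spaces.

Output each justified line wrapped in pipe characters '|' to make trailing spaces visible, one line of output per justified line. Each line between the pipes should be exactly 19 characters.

Answer: |problem       sweet|
|magnetic  box  hard|
|from     wilderness|
|butter   for   wolf|
|bread  fruit matrix|
|support is bus     |

Derivation:
Line 1: ['problem', 'sweet'] (min_width=13, slack=6)
Line 2: ['magnetic', 'box', 'hard'] (min_width=17, slack=2)
Line 3: ['from', 'wilderness'] (min_width=15, slack=4)
Line 4: ['butter', 'for', 'wolf'] (min_width=15, slack=4)
Line 5: ['bread', 'fruit', 'matrix'] (min_width=18, slack=1)
Line 6: ['support', 'is', 'bus'] (min_width=14, slack=5)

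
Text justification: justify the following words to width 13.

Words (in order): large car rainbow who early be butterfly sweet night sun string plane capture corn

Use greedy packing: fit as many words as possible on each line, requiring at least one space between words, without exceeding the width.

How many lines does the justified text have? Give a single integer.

Answer: 8

Derivation:
Line 1: ['large', 'car'] (min_width=9, slack=4)
Line 2: ['rainbow', 'who'] (min_width=11, slack=2)
Line 3: ['early', 'be'] (min_width=8, slack=5)
Line 4: ['butterfly'] (min_width=9, slack=4)
Line 5: ['sweet', 'night'] (min_width=11, slack=2)
Line 6: ['sun', 'string'] (min_width=10, slack=3)
Line 7: ['plane', 'capture'] (min_width=13, slack=0)
Line 8: ['corn'] (min_width=4, slack=9)
Total lines: 8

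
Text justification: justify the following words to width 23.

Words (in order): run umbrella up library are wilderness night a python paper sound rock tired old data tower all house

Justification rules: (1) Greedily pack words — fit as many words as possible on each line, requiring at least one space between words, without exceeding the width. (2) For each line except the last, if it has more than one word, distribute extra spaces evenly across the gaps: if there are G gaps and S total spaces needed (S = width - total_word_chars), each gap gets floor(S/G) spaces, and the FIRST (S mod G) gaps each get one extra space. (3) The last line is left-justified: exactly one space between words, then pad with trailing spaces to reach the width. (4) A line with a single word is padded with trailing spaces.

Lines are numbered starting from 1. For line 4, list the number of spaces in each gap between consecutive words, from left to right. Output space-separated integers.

Answer: 2 2 2

Derivation:
Line 1: ['run', 'umbrella', 'up', 'library'] (min_width=23, slack=0)
Line 2: ['are', 'wilderness', 'night', 'a'] (min_width=22, slack=1)
Line 3: ['python', 'paper', 'sound', 'rock'] (min_width=23, slack=0)
Line 4: ['tired', 'old', 'data', 'tower'] (min_width=20, slack=3)
Line 5: ['all', 'house'] (min_width=9, slack=14)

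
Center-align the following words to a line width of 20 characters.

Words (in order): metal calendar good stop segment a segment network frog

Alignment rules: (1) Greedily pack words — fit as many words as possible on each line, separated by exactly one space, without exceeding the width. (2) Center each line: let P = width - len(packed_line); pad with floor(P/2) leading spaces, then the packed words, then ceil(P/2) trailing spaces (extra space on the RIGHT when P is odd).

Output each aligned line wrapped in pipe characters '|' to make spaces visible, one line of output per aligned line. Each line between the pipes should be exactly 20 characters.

Line 1: ['metal', 'calendar', 'good'] (min_width=19, slack=1)
Line 2: ['stop', 'segment', 'a'] (min_width=14, slack=6)
Line 3: ['segment', 'network', 'frog'] (min_width=20, slack=0)

Answer: |metal calendar good |
|   stop segment a   |
|segment network frog|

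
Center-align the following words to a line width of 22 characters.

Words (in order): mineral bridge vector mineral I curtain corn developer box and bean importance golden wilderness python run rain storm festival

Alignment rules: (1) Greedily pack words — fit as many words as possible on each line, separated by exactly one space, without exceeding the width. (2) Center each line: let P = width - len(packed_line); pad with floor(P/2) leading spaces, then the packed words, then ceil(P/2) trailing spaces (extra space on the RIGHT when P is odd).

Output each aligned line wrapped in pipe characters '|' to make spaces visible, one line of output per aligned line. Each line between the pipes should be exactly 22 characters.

Line 1: ['mineral', 'bridge', 'vector'] (min_width=21, slack=1)
Line 2: ['mineral', 'I', 'curtain', 'corn'] (min_width=22, slack=0)
Line 3: ['developer', 'box', 'and', 'bean'] (min_width=22, slack=0)
Line 4: ['importance', 'golden'] (min_width=17, slack=5)
Line 5: ['wilderness', 'python', 'run'] (min_width=21, slack=1)
Line 6: ['rain', 'storm', 'festival'] (min_width=19, slack=3)

Answer: |mineral bridge vector |
|mineral I curtain corn|
|developer box and bean|
|  importance golden   |
|wilderness python run |
| rain storm festival  |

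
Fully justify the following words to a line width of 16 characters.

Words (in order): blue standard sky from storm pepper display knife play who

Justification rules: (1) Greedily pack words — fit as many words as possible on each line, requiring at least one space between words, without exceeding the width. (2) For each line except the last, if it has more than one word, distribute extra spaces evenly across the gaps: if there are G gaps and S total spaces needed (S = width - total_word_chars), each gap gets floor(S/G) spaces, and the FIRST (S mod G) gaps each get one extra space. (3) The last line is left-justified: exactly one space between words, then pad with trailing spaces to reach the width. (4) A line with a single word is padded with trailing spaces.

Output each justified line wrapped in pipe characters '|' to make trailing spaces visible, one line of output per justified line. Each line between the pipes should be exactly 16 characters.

Answer: |blue    standard|
|sky  from  storm|
|pepper   display|
|knife play who  |

Derivation:
Line 1: ['blue', 'standard'] (min_width=13, slack=3)
Line 2: ['sky', 'from', 'storm'] (min_width=14, slack=2)
Line 3: ['pepper', 'display'] (min_width=14, slack=2)
Line 4: ['knife', 'play', 'who'] (min_width=14, slack=2)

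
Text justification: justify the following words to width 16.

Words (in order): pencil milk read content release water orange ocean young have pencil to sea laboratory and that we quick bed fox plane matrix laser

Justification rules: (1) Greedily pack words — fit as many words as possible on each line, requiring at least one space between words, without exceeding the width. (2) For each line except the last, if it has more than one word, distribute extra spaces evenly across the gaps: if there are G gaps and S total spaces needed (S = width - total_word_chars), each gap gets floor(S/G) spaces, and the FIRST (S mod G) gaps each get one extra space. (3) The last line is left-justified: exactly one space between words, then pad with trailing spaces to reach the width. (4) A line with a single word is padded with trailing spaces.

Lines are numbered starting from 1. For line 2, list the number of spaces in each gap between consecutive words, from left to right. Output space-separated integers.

Line 1: ['pencil', 'milk', 'read'] (min_width=16, slack=0)
Line 2: ['content', 'release'] (min_width=15, slack=1)
Line 3: ['water', 'orange'] (min_width=12, slack=4)
Line 4: ['ocean', 'young', 'have'] (min_width=16, slack=0)
Line 5: ['pencil', 'to', 'sea'] (min_width=13, slack=3)
Line 6: ['laboratory', 'and'] (min_width=14, slack=2)
Line 7: ['that', 'we', 'quick'] (min_width=13, slack=3)
Line 8: ['bed', 'fox', 'plane'] (min_width=13, slack=3)
Line 9: ['matrix', 'laser'] (min_width=12, slack=4)

Answer: 2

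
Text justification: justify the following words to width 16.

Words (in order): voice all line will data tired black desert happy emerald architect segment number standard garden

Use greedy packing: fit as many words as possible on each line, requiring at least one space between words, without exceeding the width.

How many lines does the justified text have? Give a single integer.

Answer: 7

Derivation:
Line 1: ['voice', 'all', 'line'] (min_width=14, slack=2)
Line 2: ['will', 'data', 'tired'] (min_width=15, slack=1)
Line 3: ['black', 'desert'] (min_width=12, slack=4)
Line 4: ['happy', 'emerald'] (min_width=13, slack=3)
Line 5: ['architect'] (min_width=9, slack=7)
Line 6: ['segment', 'number'] (min_width=14, slack=2)
Line 7: ['standard', 'garden'] (min_width=15, slack=1)
Total lines: 7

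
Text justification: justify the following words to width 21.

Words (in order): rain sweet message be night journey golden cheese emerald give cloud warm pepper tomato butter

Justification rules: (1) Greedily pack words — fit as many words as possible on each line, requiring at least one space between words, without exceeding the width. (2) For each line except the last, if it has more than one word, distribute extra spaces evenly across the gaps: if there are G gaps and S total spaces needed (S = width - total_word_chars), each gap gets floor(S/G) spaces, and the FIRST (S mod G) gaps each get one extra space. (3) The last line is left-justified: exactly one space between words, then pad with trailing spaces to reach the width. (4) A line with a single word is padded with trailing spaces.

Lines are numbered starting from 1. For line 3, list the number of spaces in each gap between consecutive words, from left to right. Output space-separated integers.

Answer: 2 2

Derivation:
Line 1: ['rain', 'sweet', 'message', 'be'] (min_width=21, slack=0)
Line 2: ['night', 'journey', 'golden'] (min_width=20, slack=1)
Line 3: ['cheese', 'emerald', 'give'] (min_width=19, slack=2)
Line 4: ['cloud', 'warm', 'pepper'] (min_width=17, slack=4)
Line 5: ['tomato', 'butter'] (min_width=13, slack=8)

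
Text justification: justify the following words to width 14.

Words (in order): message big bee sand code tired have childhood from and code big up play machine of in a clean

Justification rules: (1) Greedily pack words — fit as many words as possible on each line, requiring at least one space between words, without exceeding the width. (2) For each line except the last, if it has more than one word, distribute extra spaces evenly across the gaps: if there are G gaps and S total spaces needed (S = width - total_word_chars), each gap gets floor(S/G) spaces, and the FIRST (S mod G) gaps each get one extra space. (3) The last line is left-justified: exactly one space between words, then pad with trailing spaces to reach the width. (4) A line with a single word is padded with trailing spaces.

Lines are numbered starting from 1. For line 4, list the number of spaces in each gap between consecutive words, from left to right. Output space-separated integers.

Line 1: ['message', 'big'] (min_width=11, slack=3)
Line 2: ['bee', 'sand', 'code'] (min_width=13, slack=1)
Line 3: ['tired', 'have'] (min_width=10, slack=4)
Line 4: ['childhood', 'from'] (min_width=14, slack=0)
Line 5: ['and', 'code', 'big'] (min_width=12, slack=2)
Line 6: ['up', 'play'] (min_width=7, slack=7)
Line 7: ['machine', 'of', 'in'] (min_width=13, slack=1)
Line 8: ['a', 'clean'] (min_width=7, slack=7)

Answer: 1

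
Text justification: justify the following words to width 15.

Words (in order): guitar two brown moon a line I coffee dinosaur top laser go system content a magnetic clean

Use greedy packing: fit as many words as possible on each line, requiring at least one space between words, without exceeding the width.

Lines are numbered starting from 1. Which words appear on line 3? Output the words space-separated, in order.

Answer: line I coffee

Derivation:
Line 1: ['guitar', 'two'] (min_width=10, slack=5)
Line 2: ['brown', 'moon', 'a'] (min_width=12, slack=3)
Line 3: ['line', 'I', 'coffee'] (min_width=13, slack=2)
Line 4: ['dinosaur', 'top'] (min_width=12, slack=3)
Line 5: ['laser', 'go', 'system'] (min_width=15, slack=0)
Line 6: ['content', 'a'] (min_width=9, slack=6)
Line 7: ['magnetic', 'clean'] (min_width=14, slack=1)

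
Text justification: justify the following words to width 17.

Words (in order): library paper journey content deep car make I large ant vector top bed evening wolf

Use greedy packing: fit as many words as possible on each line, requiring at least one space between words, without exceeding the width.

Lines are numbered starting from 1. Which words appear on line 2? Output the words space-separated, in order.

Line 1: ['library', 'paper'] (min_width=13, slack=4)
Line 2: ['journey', 'content'] (min_width=15, slack=2)
Line 3: ['deep', 'car', 'make', 'I'] (min_width=15, slack=2)
Line 4: ['large', 'ant', 'vector'] (min_width=16, slack=1)
Line 5: ['top', 'bed', 'evening'] (min_width=15, slack=2)
Line 6: ['wolf'] (min_width=4, slack=13)

Answer: journey content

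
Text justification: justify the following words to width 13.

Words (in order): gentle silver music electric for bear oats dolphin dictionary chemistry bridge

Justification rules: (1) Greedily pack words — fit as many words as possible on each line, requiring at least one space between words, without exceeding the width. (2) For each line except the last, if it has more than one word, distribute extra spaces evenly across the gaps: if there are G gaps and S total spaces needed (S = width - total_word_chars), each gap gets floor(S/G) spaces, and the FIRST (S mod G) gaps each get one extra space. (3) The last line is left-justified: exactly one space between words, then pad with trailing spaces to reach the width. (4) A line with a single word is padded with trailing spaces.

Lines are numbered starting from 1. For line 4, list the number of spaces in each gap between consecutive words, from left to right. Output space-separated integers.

Line 1: ['gentle', 'silver'] (min_width=13, slack=0)
Line 2: ['music'] (min_width=5, slack=8)
Line 3: ['electric', 'for'] (min_width=12, slack=1)
Line 4: ['bear', 'oats'] (min_width=9, slack=4)
Line 5: ['dolphin'] (min_width=7, slack=6)
Line 6: ['dictionary'] (min_width=10, slack=3)
Line 7: ['chemistry'] (min_width=9, slack=4)
Line 8: ['bridge'] (min_width=6, slack=7)

Answer: 5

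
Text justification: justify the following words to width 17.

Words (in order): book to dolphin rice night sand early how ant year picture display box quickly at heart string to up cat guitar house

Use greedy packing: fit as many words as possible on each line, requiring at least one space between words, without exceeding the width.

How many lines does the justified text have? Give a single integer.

Answer: 8

Derivation:
Line 1: ['book', 'to', 'dolphin'] (min_width=15, slack=2)
Line 2: ['rice', 'night', 'sand'] (min_width=15, slack=2)
Line 3: ['early', 'how', 'ant'] (min_width=13, slack=4)
Line 4: ['year', 'picture'] (min_width=12, slack=5)
Line 5: ['display', 'box'] (min_width=11, slack=6)
Line 6: ['quickly', 'at', 'heart'] (min_width=16, slack=1)
Line 7: ['string', 'to', 'up', 'cat'] (min_width=16, slack=1)
Line 8: ['guitar', 'house'] (min_width=12, slack=5)
Total lines: 8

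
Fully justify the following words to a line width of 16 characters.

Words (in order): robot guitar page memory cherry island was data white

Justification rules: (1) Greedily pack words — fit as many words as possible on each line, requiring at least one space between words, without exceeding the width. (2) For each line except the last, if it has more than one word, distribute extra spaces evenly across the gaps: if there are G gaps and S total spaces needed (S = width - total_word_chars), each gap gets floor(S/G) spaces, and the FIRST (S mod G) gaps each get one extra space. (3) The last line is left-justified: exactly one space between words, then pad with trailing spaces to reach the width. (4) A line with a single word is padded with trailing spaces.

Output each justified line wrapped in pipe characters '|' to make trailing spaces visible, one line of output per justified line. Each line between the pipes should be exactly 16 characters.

Line 1: ['robot', 'guitar'] (min_width=12, slack=4)
Line 2: ['page', 'memory'] (min_width=11, slack=5)
Line 3: ['cherry', 'island'] (min_width=13, slack=3)
Line 4: ['was', 'data', 'white'] (min_width=14, slack=2)

Answer: |robot     guitar|
|page      memory|
|cherry    island|
|was data white  |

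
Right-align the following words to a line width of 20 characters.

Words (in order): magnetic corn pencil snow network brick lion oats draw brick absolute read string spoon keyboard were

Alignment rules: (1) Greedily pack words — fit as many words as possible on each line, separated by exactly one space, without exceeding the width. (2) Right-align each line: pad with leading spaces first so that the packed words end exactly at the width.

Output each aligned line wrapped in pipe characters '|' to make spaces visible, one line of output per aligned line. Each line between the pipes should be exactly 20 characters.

Answer: |magnetic corn pencil|
|  snow network brick|
|lion oats draw brick|
|absolute read string|
| spoon keyboard were|

Derivation:
Line 1: ['magnetic', 'corn', 'pencil'] (min_width=20, slack=0)
Line 2: ['snow', 'network', 'brick'] (min_width=18, slack=2)
Line 3: ['lion', 'oats', 'draw', 'brick'] (min_width=20, slack=0)
Line 4: ['absolute', 'read', 'string'] (min_width=20, slack=0)
Line 5: ['spoon', 'keyboard', 'were'] (min_width=19, slack=1)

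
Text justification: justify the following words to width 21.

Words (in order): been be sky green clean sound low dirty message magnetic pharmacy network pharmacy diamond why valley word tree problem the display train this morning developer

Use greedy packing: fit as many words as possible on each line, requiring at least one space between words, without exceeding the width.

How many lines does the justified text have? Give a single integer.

Line 1: ['been', 'be', 'sky', 'green'] (min_width=17, slack=4)
Line 2: ['clean', 'sound', 'low', 'dirty'] (min_width=21, slack=0)
Line 3: ['message', 'magnetic'] (min_width=16, slack=5)
Line 4: ['pharmacy', 'network'] (min_width=16, slack=5)
Line 5: ['pharmacy', 'diamond', 'why'] (min_width=20, slack=1)
Line 6: ['valley', 'word', 'tree'] (min_width=16, slack=5)
Line 7: ['problem', 'the', 'display'] (min_width=19, slack=2)
Line 8: ['train', 'this', 'morning'] (min_width=18, slack=3)
Line 9: ['developer'] (min_width=9, slack=12)
Total lines: 9

Answer: 9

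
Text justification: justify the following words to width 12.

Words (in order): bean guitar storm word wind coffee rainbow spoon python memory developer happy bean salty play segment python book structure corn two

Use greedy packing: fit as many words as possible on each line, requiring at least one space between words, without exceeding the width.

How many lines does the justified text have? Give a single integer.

Line 1: ['bean', 'guitar'] (min_width=11, slack=1)
Line 2: ['storm', 'word'] (min_width=10, slack=2)
Line 3: ['wind', 'coffee'] (min_width=11, slack=1)
Line 4: ['rainbow'] (min_width=7, slack=5)
Line 5: ['spoon', 'python'] (min_width=12, slack=0)
Line 6: ['memory'] (min_width=6, slack=6)
Line 7: ['developer'] (min_width=9, slack=3)
Line 8: ['happy', 'bean'] (min_width=10, slack=2)
Line 9: ['salty', 'play'] (min_width=10, slack=2)
Line 10: ['segment'] (min_width=7, slack=5)
Line 11: ['python', 'book'] (min_width=11, slack=1)
Line 12: ['structure'] (min_width=9, slack=3)
Line 13: ['corn', 'two'] (min_width=8, slack=4)
Total lines: 13

Answer: 13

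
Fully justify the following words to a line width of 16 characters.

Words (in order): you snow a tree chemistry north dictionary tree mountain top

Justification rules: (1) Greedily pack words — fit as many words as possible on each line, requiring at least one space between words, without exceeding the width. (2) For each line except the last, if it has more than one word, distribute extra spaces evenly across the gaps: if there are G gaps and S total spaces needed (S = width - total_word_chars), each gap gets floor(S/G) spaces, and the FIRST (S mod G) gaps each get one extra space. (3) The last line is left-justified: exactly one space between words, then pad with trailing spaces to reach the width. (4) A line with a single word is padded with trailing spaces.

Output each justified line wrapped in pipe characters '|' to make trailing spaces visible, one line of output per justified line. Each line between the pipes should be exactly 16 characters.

Line 1: ['you', 'snow', 'a', 'tree'] (min_width=15, slack=1)
Line 2: ['chemistry', 'north'] (min_width=15, slack=1)
Line 3: ['dictionary', 'tree'] (min_width=15, slack=1)
Line 4: ['mountain', 'top'] (min_width=12, slack=4)

Answer: |you  snow a tree|
|chemistry  north|
|dictionary  tree|
|mountain top    |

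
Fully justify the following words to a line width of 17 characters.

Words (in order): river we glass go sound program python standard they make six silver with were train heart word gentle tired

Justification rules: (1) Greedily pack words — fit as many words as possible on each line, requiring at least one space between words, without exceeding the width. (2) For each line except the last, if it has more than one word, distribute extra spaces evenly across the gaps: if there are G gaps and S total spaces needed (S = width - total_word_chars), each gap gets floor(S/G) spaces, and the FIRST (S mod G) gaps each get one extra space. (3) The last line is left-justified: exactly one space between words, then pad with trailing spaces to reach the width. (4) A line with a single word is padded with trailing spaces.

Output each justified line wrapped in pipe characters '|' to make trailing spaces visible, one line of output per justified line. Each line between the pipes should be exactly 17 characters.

Line 1: ['river', 'we', 'glass', 'go'] (min_width=17, slack=0)
Line 2: ['sound', 'program'] (min_width=13, slack=4)
Line 3: ['python', 'standard'] (min_width=15, slack=2)
Line 4: ['they', 'make', 'six'] (min_width=13, slack=4)
Line 5: ['silver', 'with', 'were'] (min_width=16, slack=1)
Line 6: ['train', 'heart', 'word'] (min_width=16, slack=1)
Line 7: ['gentle', 'tired'] (min_width=12, slack=5)

Answer: |river we glass go|
|sound     program|
|python   standard|
|they   make   six|
|silver  with were|
|train  heart word|
|gentle tired     |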